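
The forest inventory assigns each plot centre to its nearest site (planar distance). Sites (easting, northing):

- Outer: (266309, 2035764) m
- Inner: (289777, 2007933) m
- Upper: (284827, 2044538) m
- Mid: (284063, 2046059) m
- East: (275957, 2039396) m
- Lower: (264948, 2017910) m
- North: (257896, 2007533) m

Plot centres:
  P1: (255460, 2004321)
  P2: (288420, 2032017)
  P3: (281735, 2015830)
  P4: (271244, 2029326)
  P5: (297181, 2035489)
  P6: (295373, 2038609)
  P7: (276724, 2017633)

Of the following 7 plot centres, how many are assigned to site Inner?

P1 → North
P2 → Upper
P3 → Inner
P4 → Outer
P5 → Upper
P6 → Upper
P7 → Lower
1 of the 7 goes to Inner.

1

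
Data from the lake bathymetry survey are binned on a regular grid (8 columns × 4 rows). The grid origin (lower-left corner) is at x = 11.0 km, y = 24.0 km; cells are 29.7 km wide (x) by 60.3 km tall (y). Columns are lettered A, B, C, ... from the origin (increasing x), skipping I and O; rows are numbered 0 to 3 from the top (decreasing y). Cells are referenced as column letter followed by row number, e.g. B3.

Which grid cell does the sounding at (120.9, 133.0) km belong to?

Column index: ⌊(120.9 − 11.0) / 29.7⌋ = ⌊3.700⌋ = 3 → column D
Row offset from origin: ⌊(133.0 − 24.0) / 60.3⌋ = ⌊1.808⌋ = 1 → row 2 (counted from top)

D2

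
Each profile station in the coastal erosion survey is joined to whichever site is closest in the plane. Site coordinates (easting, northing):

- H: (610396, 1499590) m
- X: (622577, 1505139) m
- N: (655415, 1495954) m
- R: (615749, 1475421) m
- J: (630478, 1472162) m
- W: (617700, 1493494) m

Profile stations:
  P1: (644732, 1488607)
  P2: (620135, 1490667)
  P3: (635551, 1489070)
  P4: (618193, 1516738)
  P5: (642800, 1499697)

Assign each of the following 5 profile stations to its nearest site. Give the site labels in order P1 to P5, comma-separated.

P1 → N (d²=168104898.00)
P2 → W (d²=13921154.00)
P3 → J (d²=311615793.00)
P4 → X (d²=153756257.00)
P5 → N (d²=173148274.00)

N, W, J, X, N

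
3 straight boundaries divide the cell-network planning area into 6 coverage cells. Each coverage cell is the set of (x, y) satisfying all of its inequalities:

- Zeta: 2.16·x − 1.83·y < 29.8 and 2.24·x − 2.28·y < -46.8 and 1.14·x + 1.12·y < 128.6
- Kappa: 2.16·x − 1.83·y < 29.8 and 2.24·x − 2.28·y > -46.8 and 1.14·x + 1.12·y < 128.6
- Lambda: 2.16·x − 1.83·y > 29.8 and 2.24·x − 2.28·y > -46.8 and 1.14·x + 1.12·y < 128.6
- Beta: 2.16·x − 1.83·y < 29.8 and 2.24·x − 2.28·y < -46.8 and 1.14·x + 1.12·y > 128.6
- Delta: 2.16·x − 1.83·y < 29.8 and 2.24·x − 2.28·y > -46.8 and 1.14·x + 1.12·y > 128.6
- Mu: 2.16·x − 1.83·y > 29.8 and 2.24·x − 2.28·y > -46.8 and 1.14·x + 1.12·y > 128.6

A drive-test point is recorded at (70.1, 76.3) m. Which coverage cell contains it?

Delta

2.16·70.1 − 1.83·76.3 = 11.787, which is < 29.8
2.24·70.1 − 2.28·76.3 = -16.940, which is > -46.8
1.14·70.1 + 1.12·76.3 = 165.370, which is > 128.6
This sign pattern matches Delta.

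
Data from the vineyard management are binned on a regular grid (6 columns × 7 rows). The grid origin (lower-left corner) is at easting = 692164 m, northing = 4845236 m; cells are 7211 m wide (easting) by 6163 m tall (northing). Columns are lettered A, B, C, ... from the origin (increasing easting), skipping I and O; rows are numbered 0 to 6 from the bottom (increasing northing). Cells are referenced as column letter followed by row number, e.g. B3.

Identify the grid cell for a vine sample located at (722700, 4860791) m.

Column index: ⌊(722700 − 692164) / 7211⌋ = ⌊4.235⌋ = 4 → column E
Row offset from origin: ⌊(4860791 − 4845236) / 6163⌋ = ⌊2.524⌋ = 2 → row 2

E2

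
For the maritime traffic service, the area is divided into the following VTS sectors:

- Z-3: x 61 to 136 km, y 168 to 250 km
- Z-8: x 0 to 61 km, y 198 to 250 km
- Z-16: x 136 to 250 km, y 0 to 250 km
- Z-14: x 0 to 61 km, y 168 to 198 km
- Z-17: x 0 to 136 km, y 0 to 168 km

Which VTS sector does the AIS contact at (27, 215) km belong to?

Z-8

The point has x = 27 and y = 215.
Only Z-8 satisfies 0 ≤ x ≤ 61 and 198 ≤ y ≤ 250.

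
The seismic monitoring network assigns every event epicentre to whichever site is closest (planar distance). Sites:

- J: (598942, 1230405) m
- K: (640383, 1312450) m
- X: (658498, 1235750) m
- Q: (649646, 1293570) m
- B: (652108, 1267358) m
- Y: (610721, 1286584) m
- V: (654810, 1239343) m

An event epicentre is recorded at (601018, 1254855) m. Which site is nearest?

J

Squared distances to each site:
J: 602112276.000; K: 4866787250.000; X: 3668951425.000; Q: 3863533609.000; B: 2766513109.000; Y: 1100877650.000; V: 3134201408.000.
Minimum at J.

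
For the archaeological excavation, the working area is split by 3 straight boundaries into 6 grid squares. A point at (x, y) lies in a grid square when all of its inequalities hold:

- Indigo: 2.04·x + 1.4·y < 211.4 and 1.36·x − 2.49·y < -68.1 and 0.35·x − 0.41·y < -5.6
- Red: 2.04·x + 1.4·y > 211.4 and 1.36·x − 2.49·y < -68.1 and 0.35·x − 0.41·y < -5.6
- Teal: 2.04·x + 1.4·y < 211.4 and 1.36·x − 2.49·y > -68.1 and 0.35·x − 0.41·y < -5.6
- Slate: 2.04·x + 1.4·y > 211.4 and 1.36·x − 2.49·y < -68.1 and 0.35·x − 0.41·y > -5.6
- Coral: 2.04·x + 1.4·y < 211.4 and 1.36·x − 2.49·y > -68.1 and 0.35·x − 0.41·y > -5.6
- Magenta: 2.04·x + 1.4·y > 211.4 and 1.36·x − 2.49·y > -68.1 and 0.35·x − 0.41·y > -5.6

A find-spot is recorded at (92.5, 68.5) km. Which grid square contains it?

2.04·92.5 + 1.4·68.5 = 284.600, which is > 211.4
1.36·92.5 − 2.49·68.5 = -44.765, which is > -68.1
0.35·92.5 − 0.41·68.5 = 4.290, which is > -5.6
This sign pattern matches Magenta.

Magenta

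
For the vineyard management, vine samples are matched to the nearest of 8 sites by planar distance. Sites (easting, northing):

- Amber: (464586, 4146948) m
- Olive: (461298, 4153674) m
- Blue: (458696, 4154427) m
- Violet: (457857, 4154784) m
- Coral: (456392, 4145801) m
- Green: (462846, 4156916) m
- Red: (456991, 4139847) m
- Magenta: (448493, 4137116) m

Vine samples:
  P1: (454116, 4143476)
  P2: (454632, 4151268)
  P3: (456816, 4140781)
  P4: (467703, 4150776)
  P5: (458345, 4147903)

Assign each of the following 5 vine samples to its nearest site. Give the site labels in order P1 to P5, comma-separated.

Coral, Violet, Red, Amber, Coral

P1 → Coral (d²=10585801.00)
P2 → Violet (d²=22762881.00)
P3 → Red (d²=902981.00)
P4 → Amber (d²=24369273.00)
P5 → Coral (d²=8232613.00)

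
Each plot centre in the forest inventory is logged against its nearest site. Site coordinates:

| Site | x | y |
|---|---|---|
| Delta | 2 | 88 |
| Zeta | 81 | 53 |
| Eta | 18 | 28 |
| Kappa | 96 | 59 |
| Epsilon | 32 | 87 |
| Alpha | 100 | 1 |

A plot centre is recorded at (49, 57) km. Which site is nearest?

Squared distances to each site:
Delta: 3170.000; Zeta: 1040.000; Eta: 1802.000; Kappa: 2213.000; Epsilon: 1189.000; Alpha: 5737.000.
Minimum at Zeta.

Zeta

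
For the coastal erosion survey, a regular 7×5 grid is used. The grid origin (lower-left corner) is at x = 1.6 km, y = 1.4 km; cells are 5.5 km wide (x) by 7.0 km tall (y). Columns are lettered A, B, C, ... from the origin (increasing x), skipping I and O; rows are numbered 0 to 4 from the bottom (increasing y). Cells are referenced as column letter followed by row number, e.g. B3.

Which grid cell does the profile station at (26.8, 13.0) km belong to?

E1

Column index: ⌊(26.8 − 1.6) / 5.5⌋ = ⌊4.582⌋ = 4 → column E
Row offset from origin: ⌊(13.0 − 1.4) / 7.0⌋ = ⌊1.657⌋ = 1 → row 1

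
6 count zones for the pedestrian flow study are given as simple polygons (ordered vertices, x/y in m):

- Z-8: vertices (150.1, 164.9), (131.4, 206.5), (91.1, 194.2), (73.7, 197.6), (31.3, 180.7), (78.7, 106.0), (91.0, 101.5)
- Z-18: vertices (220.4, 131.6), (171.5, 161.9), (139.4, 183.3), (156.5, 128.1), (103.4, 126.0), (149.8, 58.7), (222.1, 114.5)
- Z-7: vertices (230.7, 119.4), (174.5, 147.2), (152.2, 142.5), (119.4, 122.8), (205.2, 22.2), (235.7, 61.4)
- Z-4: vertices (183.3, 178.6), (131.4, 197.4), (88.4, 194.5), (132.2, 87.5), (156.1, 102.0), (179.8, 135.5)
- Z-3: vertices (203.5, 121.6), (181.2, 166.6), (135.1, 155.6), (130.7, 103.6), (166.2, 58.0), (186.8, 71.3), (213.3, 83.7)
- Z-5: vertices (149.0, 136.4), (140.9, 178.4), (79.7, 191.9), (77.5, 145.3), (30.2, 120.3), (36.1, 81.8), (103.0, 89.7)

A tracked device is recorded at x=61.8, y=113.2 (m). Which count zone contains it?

Cast a ray rightward from (61.8, 113.2). For each polygon, the edges (by vertex number in listed order) whose endpoints lie on opposite sides of y = 113.2, where each meets that height, and whether that is right or left of the point:
Z-8: 5–6 at x≈74.13 (right), 7–1 at x≈101.91 (right) → 2 crossings.
Z-18: 5–6 at x≈112.22 (right), 6–7 at x≈220.42 (right) → 2 crossings.
Z-7: 4–5 at x≈127.59 (right), 6–1 at x≈231.23 (right) → 2 crossings.
Z-4: 3–4 at x≈121.68 (right), 5–6 at x≈164.02 (right) → 2 crossings.
Z-3: 3–4 at x≈131.51 (right), 7–1 at x≈205.67 (right) → 2 crossings.
Z-5: 5–6 at x≈31.29 (left), 7–1 at x≈126.15 (right) → 1 crossing.
Only Z-5 has an odd count, so the point is inside Z-5.

Z-5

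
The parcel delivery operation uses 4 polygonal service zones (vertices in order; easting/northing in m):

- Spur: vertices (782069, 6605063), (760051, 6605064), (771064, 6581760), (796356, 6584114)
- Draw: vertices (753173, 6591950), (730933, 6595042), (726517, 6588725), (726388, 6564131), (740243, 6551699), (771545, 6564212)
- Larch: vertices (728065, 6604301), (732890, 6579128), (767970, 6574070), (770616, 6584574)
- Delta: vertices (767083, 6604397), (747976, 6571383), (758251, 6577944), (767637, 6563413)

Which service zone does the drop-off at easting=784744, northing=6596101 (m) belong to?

Cast a ray rightward from (784744, 6596101). For each polygon, the edges (by vertex number in listed order) whose endpoints lie on opposite sides of northing = 6596101, where each meets that height, and whether that is right or left of the point:
Spur: 2–3 at easting≈764286.7 (left), 4–1 at easting≈788181.0 (right) → 1 crossing.
Draw: no edge straddles that height → 0 crossings.
Larch: 1–2 at easting≈729636.7 (left), 4–1 at easting≈745752.3 (left) → 0 crossings.
Delta: 1–2 at easting≈762281.7 (left), 4–1 at easting≈767195.1 (left) → 0 crossings.
Only Spur has an odd count, so the point is inside Spur.

Spur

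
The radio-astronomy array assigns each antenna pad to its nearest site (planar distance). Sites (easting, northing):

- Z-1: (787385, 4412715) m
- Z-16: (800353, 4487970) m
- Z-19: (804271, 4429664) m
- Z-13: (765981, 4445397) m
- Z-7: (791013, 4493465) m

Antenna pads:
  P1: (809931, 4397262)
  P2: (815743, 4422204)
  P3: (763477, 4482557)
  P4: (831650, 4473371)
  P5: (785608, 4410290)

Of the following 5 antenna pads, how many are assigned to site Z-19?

P1 → Z-1
P2 → Z-19
P3 → Z-7
P4 → Z-16
P5 → Z-1
1 of the 5 goes to Z-19.

1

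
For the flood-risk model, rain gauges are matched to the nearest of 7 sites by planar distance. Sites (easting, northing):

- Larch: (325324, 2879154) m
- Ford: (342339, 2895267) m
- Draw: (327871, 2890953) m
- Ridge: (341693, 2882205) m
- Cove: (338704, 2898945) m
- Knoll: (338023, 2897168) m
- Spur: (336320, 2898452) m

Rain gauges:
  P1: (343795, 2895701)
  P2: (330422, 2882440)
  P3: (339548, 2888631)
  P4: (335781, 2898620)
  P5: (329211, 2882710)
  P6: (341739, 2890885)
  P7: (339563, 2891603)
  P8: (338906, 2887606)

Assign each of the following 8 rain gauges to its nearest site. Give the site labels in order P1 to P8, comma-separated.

P1 → Ford (d²=2308292.00)
P2 → Larch (d²=36787400.00)
P3 → Ridge (d²=45894501.00)
P4 → Spur (d²=318745.00)
P5 → Larch (d²=27753905.00)
P6 → Ford (d²=19561924.00)
P7 → Ford (d²=21131072.00)
P8 → Ridge (d²=36938170.00)

Ford, Larch, Ridge, Spur, Larch, Ford, Ford, Ridge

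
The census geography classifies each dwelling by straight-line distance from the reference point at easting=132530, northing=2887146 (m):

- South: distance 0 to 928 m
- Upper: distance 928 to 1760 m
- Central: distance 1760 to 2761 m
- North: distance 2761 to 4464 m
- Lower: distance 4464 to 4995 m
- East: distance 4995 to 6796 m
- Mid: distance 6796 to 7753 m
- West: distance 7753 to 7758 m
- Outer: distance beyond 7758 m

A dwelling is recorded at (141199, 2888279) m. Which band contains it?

Distance = √((141199−132530)² + (2888279−2887146)²) = √(75151561.000 + 1283689.000) = 8742.726 m.
7758 ≤ 8742.726 < ∞ → Outer.

Outer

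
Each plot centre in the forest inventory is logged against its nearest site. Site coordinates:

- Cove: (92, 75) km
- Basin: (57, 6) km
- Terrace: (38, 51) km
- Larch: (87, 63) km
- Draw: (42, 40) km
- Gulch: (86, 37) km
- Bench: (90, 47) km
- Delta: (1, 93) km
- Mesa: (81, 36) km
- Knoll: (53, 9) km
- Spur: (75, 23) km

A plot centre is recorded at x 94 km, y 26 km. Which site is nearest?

Gulch

Squared distances to each site:
Cove: 2405.000; Basin: 1769.000; Terrace: 3761.000; Larch: 1418.000; Draw: 2900.000; Gulch: 185.000; Bench: 457.000; Delta: 13138.000; Mesa: 269.000; Knoll: 1970.000; Spur: 370.000.
Minimum at Gulch.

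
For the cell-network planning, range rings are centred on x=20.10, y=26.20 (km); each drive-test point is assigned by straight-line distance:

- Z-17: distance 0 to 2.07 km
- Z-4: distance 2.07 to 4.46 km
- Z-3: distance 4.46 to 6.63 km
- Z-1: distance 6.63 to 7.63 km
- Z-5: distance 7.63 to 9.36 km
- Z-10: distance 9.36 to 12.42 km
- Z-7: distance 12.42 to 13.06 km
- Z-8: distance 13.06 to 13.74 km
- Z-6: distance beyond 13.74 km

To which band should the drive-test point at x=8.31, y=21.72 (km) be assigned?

Distance = √((8.31−20.10)² + (21.72−26.20)²) = √(139.004 + 20.070) = 12.612 km.
12.42 ≤ 12.612 < 13.06 → Z-7.

Z-7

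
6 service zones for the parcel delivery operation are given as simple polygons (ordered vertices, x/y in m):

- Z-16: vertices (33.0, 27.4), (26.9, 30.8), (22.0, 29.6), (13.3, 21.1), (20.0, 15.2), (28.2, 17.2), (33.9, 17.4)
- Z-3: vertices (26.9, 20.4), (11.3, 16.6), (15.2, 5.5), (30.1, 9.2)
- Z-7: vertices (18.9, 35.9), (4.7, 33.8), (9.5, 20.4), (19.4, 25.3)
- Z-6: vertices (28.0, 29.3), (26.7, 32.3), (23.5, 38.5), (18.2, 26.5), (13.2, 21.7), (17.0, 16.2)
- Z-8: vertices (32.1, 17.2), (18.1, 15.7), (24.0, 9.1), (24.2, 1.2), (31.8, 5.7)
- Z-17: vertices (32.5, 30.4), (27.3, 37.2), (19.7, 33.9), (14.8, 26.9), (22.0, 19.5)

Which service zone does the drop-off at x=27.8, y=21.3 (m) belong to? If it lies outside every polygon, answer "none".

Z-16

Cast a ray rightward from (27.8, 21.3). For each polygon, the edges (by vertex number in listed order) whose endpoints lie on opposite sides of y = 21.3, where each meets that height, and whether that is right or left of the point:
Z-16: 3–4 at x≈13.50 (left), 7–1 at x≈33.55 (right) → 1 crossing.
Z-3: no edge straddles that height → 0 crossings.
Z-7: 2–3 at x≈9.18 (left), 3–4 at x≈11.32 (left) → 0 crossings.
Z-6: 5–6 at x≈13.48 (left), 6–1 at x≈21.28 (left) → 0 crossings.
Z-8: no edge straddles that height → 0 crossings.
Z-17: 4–5 at x≈20.25 (left), 5–1 at x≈23.73 (left) → 0 crossings.
Only Z-16 has an odd count, so the point is inside Z-16.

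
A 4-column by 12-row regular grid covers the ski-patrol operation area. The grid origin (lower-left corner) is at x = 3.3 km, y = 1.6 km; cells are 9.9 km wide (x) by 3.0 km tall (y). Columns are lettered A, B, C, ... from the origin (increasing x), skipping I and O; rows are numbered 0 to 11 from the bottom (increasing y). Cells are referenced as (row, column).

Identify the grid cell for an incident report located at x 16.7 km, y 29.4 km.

(9, B)

Column index: ⌊(16.7 − 3.3) / 9.9⌋ = ⌊1.354⌋ = 1 → column B
Row offset from origin: ⌊(29.4 − 1.6) / 3.0⌋ = ⌊9.267⌋ = 9 → row 9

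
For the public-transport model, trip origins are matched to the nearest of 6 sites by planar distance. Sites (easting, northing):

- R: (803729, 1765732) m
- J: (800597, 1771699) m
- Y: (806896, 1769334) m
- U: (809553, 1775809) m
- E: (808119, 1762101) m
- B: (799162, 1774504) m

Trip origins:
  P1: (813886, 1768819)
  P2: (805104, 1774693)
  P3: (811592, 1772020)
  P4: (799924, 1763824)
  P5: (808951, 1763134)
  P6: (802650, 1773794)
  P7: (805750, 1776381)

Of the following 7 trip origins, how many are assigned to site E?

P1 → Y
P2 → U
P3 → U
P4 → R
P5 → E
P6 → J
P7 → U
1 of the 7 goes to E.

1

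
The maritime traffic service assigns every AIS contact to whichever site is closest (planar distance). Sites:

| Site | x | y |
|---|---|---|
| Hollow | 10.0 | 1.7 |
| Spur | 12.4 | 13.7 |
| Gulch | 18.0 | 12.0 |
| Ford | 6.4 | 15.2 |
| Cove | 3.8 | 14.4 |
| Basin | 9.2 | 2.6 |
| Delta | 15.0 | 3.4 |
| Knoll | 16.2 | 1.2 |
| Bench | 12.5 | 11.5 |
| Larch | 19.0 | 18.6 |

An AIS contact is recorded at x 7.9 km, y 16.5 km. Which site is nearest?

Squared distances to each site:
Hollow: 223.450; Spur: 28.090; Gulch: 122.260; Ford: 3.940; Cove: 21.220; Basin: 194.900; Delta: 222.020; Knoll: 302.980; Bench: 46.160; Larch: 127.620.
Minimum at Ford.

Ford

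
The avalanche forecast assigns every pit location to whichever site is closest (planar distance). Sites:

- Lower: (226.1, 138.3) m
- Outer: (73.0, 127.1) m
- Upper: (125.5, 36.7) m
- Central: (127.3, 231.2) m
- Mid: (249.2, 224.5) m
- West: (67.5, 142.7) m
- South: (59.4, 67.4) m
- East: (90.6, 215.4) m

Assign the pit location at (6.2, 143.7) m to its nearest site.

Squared distances to each site:
Lower: 48385.170; Outer: 4737.800; Upper: 25681.490; Central: 22321.460; Mid: 65577.640; West: 3758.690; South: 8651.930; East: 12264.250.
Minimum at West.

West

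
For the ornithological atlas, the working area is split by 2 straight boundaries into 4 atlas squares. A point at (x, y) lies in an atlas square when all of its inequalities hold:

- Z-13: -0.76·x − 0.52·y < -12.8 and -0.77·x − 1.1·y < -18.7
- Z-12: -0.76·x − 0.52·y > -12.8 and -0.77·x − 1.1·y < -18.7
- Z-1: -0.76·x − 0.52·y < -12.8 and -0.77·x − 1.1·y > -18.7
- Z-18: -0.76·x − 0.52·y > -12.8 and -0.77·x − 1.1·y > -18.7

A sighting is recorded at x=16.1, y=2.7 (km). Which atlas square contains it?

-0.76·16.1 − 0.52·2.7 = -13.640, which is < -12.8
-0.77·16.1 − 1.1·2.7 = -15.367, which is > -18.7
This sign pattern matches Z-1.

Z-1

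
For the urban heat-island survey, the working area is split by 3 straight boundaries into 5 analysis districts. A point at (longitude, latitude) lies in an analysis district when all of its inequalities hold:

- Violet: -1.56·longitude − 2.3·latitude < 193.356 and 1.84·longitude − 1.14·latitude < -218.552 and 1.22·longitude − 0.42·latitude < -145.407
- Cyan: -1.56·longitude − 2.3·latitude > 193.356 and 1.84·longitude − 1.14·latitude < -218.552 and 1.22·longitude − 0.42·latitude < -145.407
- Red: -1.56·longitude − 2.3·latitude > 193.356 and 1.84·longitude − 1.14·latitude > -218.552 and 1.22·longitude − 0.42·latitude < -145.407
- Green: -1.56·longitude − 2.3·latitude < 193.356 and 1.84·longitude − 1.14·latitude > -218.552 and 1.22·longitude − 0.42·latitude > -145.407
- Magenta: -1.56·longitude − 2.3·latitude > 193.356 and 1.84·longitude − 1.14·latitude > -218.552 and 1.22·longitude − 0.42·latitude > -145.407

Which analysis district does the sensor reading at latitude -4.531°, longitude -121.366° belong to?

-1.56·-121.366 − 2.3·-4.531 = 199.752, which is > 193.356
1.84·-121.366 − 1.14·-4.531 = -218.148, which is > -218.552
1.22·-121.366 − 0.42·-4.531 = -146.163, which is < -145.407
This sign pattern matches Red.

Red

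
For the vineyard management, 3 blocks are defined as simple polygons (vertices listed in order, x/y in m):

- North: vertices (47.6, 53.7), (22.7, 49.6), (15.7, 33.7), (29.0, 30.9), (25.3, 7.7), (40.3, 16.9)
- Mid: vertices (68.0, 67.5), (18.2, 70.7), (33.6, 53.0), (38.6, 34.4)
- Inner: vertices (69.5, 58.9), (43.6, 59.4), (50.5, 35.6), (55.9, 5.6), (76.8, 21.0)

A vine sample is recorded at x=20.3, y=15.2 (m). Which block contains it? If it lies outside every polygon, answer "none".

none

Cast a ray rightward from (20.3, 15.2). For each polygon, the edges (by vertex number in listed order) whose endpoints lie on opposite sides of y = 15.2, where each meets that height, and whether that is right or left of the point:
North: 4–5 at x≈26.50 (right), 5–6 at x≈37.53 (right) → 2 crossings.
Mid: no edge straddles that height → 0 crossings.
Inner: 3–4 at x≈54.17 (right), 4–5 at x≈68.93 (right) → 2 crossings.
All counts are even, so the point lies outside every listed polygon.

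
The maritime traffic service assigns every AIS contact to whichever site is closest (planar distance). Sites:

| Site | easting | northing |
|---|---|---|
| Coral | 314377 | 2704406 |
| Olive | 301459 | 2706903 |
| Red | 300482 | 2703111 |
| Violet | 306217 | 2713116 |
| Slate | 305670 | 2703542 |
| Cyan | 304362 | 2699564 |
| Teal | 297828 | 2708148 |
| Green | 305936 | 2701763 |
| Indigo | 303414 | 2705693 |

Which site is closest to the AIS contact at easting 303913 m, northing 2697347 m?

Squared distances to each site:
Coral: 159324777.000; Olive: 97339252.000; Red: 44995457.000; Violet: 253969777.000; Slate: 41465074.000; Cyan: 5116690.000; Teal: 153688826.000; Green: 23593585.000; Indigo: 69904717.000.
Minimum at Cyan.

Cyan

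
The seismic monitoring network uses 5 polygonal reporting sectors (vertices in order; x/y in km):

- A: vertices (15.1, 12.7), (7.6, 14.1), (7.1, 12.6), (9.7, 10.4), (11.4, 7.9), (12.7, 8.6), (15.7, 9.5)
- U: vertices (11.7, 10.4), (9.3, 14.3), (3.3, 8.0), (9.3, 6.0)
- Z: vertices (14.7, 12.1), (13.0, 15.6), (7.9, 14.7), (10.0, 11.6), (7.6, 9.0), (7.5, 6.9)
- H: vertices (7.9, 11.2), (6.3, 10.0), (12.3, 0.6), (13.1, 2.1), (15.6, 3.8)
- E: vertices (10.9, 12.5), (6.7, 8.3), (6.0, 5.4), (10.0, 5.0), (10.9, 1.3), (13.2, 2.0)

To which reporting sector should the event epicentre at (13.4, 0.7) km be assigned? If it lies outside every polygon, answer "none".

Cast a ray rightward from (13.4, 0.7). For each polygon, the edges (by vertex number in listed order) whose endpoints lie on opposite sides of y = 0.7, where each meets that height, and whether that is right or left of the point:
A: no edge straddles that height → 0 crossings.
U: no edge straddles that height → 0 crossings.
Z: no edge straddles that height → 0 crossings.
H: 2–3 at x≈12.24 (left), 3–4 at x≈12.35 (left) → 0 crossings.
E: no edge straddles that height → 0 crossings.
All counts are even, so the point lies outside every listed polygon.

none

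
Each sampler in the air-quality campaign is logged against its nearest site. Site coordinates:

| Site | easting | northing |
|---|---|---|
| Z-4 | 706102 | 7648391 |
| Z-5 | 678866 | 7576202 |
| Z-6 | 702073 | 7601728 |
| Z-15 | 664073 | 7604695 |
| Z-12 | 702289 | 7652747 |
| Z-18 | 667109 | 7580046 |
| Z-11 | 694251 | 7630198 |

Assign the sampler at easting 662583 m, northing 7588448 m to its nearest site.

Z-18

Squared distances to each site:
Z-4: 5487066610.000; Z-5: 415100605.000; Z-6: 1735818500.000; Z-15: 266185109.000; Z-12: 5710927837.000; Z-18: 91078280.000; Z-11: 2745924724.000.
Minimum at Z-18.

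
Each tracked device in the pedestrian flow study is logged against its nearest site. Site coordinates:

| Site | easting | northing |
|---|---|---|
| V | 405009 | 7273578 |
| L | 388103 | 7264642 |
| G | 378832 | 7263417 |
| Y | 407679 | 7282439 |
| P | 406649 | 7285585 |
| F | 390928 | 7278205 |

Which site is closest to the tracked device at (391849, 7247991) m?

L

Squared distances to each site:
V: 827880169.000; L: 291288317.000; G: 407403765.000; Y: 1437253604.000; P: 1632348836.000; F: 913734037.000.
Minimum at L.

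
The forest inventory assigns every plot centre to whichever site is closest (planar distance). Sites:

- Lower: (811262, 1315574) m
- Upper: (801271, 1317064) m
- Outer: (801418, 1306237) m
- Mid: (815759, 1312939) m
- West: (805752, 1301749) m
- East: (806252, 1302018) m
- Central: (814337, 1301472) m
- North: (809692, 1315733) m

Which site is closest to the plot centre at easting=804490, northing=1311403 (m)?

Outer

Squared distances to each site:
Lower: 63257225.000; Upper: 42408882.000; Outer: 36124740.000; Mid: 129349657.000; West: 94792360.000; East: 91182869.000; Central: 195588170.000; North: 45809704.000.
Minimum at Outer.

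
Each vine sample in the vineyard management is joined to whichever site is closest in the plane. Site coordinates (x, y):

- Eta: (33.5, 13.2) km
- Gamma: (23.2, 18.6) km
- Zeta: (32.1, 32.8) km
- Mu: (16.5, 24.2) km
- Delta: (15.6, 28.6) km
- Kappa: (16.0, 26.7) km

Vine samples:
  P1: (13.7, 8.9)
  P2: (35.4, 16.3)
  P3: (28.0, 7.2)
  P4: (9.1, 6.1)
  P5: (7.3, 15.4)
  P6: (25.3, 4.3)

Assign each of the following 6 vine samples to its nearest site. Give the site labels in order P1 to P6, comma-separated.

Gamma, Eta, Eta, Gamma, Mu, Eta

P1 → Gamma (d²=184.34)
P2 → Eta (d²=13.22)
P3 → Eta (d²=66.25)
P4 → Gamma (d²=355.06)
P5 → Mu (d²=162.08)
P6 → Eta (d²=146.45)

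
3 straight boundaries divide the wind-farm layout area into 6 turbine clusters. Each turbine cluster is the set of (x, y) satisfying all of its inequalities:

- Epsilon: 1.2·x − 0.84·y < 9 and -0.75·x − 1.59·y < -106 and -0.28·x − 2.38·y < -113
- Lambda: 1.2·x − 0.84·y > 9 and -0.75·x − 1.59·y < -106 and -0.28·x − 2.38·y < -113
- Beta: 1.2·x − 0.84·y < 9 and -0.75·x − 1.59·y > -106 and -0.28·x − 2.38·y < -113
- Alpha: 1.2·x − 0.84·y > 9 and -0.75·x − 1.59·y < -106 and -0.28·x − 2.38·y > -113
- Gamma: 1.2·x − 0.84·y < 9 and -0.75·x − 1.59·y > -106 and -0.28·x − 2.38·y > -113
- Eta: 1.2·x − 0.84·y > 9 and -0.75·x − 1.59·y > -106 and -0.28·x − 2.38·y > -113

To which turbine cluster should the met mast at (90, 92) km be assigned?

Lambda

1.2·90 − 0.84·92 = 30.720, which is > 9
-0.75·90 − 1.59·92 = -213.780, which is < -106
-0.28·90 − 2.38·92 = -244.160, which is < -113
This sign pattern matches Lambda.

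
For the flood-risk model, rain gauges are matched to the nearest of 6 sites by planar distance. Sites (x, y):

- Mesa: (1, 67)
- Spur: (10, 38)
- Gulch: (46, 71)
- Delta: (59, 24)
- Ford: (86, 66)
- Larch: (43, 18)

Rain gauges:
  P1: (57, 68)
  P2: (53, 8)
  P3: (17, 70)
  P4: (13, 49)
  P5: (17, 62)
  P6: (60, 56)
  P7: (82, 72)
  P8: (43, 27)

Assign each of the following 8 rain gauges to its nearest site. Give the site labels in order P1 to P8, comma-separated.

P1 → Gulch (d²=130.00)
P2 → Larch (d²=200.00)
P3 → Mesa (d²=265.00)
P4 → Spur (d²=130.00)
P5 → Mesa (d²=281.00)
P6 → Gulch (d²=421.00)
P7 → Ford (d²=52.00)
P8 → Larch (d²=81.00)

Gulch, Larch, Mesa, Spur, Mesa, Gulch, Ford, Larch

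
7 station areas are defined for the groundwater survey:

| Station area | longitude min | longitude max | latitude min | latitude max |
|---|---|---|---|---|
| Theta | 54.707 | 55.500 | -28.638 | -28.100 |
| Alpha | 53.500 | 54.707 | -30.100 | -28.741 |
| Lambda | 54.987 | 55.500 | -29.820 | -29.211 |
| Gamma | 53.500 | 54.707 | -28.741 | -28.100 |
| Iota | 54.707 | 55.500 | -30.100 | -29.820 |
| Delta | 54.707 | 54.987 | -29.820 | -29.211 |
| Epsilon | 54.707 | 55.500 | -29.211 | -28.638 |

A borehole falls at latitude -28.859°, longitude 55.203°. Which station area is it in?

Epsilon

The point has longitude = 55.203 and latitude = -28.859.
Only Epsilon satisfies 54.707 ≤ longitude ≤ 55.500 and -29.211 ≤ latitude ≤ -28.638.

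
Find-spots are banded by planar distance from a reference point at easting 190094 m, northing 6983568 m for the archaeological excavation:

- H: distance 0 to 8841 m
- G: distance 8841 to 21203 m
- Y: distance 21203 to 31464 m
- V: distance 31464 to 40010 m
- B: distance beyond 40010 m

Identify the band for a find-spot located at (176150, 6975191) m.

G

Distance = √((176150−190094)² + (6975191−6983568)²) = √(194435136.000 + 70174129.000) = 16266.815 m.
8841 ≤ 16266.815 < 21203 → G.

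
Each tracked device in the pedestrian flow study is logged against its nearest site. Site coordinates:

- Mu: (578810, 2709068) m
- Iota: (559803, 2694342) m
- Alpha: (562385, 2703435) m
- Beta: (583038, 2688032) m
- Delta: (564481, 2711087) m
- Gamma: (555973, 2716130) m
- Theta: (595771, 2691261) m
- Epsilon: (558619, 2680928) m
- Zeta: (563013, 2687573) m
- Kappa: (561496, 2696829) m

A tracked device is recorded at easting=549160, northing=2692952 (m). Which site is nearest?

Squared distances to each site:
Mu: 1138847956.000; Iota: 115205549.000; Alpha: 284793914.000; Beta: 1171925284.000; Delta: 563611266.000; Gamma: 583636653.000; Theta: 2175444802.000; Epsilon: 234049257.000; Zeta: 220839250.000; Kappa: 167208025.000.
Minimum at Iota.

Iota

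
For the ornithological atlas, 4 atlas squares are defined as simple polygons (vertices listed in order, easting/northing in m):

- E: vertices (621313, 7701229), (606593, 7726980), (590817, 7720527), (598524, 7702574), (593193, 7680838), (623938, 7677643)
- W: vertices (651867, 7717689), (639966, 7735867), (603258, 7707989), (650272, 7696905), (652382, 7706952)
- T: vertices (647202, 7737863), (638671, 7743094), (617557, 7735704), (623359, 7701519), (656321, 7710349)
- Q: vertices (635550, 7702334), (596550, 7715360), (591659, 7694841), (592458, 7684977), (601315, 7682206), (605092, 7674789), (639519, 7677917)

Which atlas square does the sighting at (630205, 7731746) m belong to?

Cast a ray rightward from (630205, 7731746). For each polygon, the edges (by vertex number in listed order) whose endpoints lie on opposite sides of northing = 7731746, where each meets that height, and whether that is right or left of the point:
E: no edge straddles that height → 0 crossings.
W: 1–2 at easting≈642664.0 (right), 2–3 at easting≈634539.7 (right) → 2 crossings.
T: 3–4 at easting≈618228.8 (left), 5–1 at easting≈649229.4 (right) → 1 crossing.
Q: no edge straddles that height → 0 crossings.
Only T has an odd count, so the point is inside T.

T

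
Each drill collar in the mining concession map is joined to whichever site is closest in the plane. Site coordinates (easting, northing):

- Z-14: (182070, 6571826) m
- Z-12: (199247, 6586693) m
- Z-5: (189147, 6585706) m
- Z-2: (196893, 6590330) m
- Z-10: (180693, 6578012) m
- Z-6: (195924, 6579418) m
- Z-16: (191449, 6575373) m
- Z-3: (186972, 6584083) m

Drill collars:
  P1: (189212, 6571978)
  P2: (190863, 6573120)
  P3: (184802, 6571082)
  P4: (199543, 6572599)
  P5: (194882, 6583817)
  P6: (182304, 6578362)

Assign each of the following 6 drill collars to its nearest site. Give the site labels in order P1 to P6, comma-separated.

Z-16, Z-16, Z-14, Z-6, Z-6, Z-10

P1 → Z-16 (d²=16530194.00)
P2 → Z-16 (d²=5419405.00)
P3 → Z-14 (d²=8017360.00)
P4 → Z-6 (d²=59595922.00)
P5 → Z-6 (d²=20436965.00)
P6 → Z-10 (d²=2717821.00)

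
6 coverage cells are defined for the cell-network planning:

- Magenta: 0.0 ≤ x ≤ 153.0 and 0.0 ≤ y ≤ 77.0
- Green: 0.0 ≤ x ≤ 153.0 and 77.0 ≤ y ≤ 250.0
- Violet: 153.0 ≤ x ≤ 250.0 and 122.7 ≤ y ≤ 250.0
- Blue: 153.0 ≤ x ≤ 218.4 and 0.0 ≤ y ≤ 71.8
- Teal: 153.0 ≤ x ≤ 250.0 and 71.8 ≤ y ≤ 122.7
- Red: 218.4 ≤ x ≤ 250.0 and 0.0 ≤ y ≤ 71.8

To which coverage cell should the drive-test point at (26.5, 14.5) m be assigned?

Magenta

The point has x = 26.5 and y = 14.5.
Only Magenta satisfies 0.0 ≤ x ≤ 153.0 and 0.0 ≤ y ≤ 77.0.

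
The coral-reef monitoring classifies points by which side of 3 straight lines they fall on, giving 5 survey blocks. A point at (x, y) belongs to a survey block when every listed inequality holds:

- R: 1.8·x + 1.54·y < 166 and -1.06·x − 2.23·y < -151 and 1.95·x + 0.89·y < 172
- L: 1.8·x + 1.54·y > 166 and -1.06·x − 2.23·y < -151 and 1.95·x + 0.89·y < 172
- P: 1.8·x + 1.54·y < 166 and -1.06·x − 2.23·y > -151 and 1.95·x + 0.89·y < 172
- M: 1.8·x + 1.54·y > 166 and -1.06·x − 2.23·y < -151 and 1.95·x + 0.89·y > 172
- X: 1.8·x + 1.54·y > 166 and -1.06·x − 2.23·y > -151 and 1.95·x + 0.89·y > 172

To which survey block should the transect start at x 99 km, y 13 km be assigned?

X

1.8·99 + 1.54·13 = 198.220, which is > 166
-1.06·99 − 2.23·13 = -133.930, which is > -151
1.95·99 + 0.89·13 = 204.620, which is > 172
This sign pattern matches X.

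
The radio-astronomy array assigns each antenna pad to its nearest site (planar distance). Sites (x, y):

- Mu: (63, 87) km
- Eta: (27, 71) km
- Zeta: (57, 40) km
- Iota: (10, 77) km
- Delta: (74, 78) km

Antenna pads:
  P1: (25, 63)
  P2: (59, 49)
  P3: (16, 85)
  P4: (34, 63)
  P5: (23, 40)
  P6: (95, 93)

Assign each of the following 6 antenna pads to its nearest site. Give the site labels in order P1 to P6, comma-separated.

Eta, Zeta, Iota, Eta, Eta, Delta

P1 → Eta (d²=68.00)
P2 → Zeta (d²=85.00)
P3 → Iota (d²=100.00)
P4 → Eta (d²=113.00)
P5 → Eta (d²=977.00)
P6 → Delta (d²=666.00)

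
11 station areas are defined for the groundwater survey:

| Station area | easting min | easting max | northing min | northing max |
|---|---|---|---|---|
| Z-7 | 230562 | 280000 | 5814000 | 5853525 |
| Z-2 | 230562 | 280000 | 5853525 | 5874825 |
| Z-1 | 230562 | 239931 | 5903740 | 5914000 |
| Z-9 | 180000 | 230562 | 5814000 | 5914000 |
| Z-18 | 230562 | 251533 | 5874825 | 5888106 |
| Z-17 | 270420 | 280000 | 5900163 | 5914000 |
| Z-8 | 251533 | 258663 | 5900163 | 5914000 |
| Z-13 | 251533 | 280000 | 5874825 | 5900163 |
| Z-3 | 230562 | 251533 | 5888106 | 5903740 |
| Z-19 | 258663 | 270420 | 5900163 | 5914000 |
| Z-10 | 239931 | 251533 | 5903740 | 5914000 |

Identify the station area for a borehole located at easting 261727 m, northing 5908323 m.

Z-19

The point has easting = 261727 and northing = 5908323.
Only Z-19 satisfies 258663 ≤ easting ≤ 270420 and 5900163 ≤ northing ≤ 5914000.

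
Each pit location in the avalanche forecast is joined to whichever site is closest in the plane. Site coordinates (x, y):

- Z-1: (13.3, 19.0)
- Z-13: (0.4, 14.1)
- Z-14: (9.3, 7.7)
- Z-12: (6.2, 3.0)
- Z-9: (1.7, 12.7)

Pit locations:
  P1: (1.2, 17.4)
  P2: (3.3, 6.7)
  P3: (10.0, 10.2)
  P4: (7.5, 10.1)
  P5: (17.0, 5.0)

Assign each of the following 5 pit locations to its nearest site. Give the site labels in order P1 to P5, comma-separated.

P1 → Z-13 (d²=11.53)
P2 → Z-12 (d²=22.10)
P3 → Z-14 (d²=6.74)
P4 → Z-14 (d²=9.00)
P5 → Z-14 (d²=66.58)

Z-13, Z-12, Z-14, Z-14, Z-14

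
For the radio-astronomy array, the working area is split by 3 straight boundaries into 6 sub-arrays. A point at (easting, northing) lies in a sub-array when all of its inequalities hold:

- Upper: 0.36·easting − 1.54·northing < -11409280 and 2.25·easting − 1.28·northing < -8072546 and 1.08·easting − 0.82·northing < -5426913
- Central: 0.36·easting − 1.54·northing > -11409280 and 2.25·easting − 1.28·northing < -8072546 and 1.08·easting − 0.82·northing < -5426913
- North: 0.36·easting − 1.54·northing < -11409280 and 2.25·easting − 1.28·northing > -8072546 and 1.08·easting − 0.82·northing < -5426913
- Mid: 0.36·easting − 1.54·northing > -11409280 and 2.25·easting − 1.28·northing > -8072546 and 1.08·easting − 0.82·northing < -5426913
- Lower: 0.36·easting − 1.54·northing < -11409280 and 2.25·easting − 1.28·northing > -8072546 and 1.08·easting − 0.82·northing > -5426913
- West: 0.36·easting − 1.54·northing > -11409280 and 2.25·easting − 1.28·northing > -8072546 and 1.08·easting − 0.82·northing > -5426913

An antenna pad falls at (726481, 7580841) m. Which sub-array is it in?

North

0.36·726481 − 1.54·7580841 = -11412961.980, which is < -11409280
2.25·726481 − 1.28·7580841 = -8068894.230, which is > -8072546
1.08·726481 − 0.82·7580841 = -5431690.140, which is < -5426913
This sign pattern matches North.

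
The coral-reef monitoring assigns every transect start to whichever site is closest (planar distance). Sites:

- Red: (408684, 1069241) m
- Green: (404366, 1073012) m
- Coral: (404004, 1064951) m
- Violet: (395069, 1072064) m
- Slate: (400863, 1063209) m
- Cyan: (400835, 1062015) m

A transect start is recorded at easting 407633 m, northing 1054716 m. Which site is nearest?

Squared distances to each site:
Red: 212080226.000; Green: 345416905.000; Coral: 117924866.000; Violet: 458807200.000; Slate: 117963949.000; Cyan: 99488205.000.
Minimum at Cyan.

Cyan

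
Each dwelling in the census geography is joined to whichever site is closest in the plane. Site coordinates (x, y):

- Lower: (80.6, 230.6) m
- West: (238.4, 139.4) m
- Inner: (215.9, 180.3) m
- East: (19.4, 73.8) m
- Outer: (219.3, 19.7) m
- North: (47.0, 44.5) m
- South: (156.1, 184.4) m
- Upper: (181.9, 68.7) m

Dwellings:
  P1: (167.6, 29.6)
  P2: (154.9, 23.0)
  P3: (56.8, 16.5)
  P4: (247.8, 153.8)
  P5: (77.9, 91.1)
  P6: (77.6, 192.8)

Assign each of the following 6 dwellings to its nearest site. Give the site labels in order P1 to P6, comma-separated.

Upper, Upper, North, West, North, Lower

P1 → Upper (d²=1733.30)
P2 → Upper (d²=2817.49)
P3 → North (d²=880.04)
P4 → West (d²=295.72)
P5 → North (d²=3126.37)
P6 → Lower (d²=1437.84)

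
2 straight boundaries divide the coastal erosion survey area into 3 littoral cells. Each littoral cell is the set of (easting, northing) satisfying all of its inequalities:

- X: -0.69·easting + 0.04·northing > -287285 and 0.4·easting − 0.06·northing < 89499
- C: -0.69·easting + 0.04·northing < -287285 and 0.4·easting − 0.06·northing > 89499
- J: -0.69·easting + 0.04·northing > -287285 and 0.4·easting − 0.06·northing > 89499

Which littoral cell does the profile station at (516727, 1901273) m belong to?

J

-0.69·516727 + 0.04·1901273 = -280490.710, which is > -287285
0.4·516727 − 0.06·1901273 = 92614.420, which is > 89499
This sign pattern matches J.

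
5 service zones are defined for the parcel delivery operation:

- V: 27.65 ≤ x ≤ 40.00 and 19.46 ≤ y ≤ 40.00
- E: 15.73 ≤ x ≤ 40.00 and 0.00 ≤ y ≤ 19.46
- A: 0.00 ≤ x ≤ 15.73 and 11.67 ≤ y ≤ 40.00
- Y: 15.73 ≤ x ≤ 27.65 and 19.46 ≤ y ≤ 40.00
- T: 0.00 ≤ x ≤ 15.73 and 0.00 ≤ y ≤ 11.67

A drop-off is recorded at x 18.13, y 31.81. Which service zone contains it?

The point has x = 18.13 and y = 31.81.
Only Y satisfies 15.73 ≤ x ≤ 27.65 and 19.46 ≤ y ≤ 40.00.

Y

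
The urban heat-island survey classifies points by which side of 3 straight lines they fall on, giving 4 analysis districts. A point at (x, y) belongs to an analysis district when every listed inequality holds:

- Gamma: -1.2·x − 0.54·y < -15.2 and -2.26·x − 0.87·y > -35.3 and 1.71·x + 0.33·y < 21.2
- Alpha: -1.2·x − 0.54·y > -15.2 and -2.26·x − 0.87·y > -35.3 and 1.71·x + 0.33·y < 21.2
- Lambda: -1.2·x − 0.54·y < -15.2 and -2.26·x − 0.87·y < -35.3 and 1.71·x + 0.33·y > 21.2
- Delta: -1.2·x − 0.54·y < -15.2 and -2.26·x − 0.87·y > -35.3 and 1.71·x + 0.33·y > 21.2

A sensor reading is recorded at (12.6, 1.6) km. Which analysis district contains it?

-1.2·12.6 − 0.54·1.6 = -15.984, which is < -15.2
-2.26·12.6 − 0.87·1.6 = -29.868, which is > -35.3
1.71·12.6 + 0.33·1.6 = 22.074, which is > 21.2
This sign pattern matches Delta.

Delta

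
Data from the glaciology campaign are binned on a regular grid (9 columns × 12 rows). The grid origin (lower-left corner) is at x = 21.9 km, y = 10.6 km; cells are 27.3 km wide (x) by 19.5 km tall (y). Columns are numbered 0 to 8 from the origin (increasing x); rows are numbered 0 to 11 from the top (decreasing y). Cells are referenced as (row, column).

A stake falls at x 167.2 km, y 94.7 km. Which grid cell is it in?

Column index: ⌊(167.2 − 21.9) / 27.3⌋ = ⌊5.322⌋ = 5
Row offset from origin: ⌊(94.7 − 10.6) / 19.5⌋ = ⌊4.313⌋ = 4 → row 7 (counted from top)

(7, 5)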